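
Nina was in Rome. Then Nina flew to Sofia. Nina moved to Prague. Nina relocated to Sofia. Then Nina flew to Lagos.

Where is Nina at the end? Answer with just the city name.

Tracking Nina's location:
Start: Nina is in Rome.
After move 1: Rome -> Sofia. Nina is in Sofia.
After move 2: Sofia -> Prague. Nina is in Prague.
After move 3: Prague -> Sofia. Nina is in Sofia.
After move 4: Sofia -> Lagos. Nina is in Lagos.

Answer: Lagos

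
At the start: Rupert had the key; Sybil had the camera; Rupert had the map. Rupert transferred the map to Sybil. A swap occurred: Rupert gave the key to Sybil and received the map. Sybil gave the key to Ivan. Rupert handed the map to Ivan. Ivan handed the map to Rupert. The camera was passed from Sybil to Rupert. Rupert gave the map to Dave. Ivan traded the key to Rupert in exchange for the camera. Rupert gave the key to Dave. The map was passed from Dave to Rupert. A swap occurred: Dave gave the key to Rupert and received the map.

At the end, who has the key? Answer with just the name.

Tracking all object holders:
Start: key:Rupert, camera:Sybil, map:Rupert
Event 1 (give map: Rupert -> Sybil). State: key:Rupert, camera:Sybil, map:Sybil
Event 2 (swap key<->map: now key:Sybil, map:Rupert). State: key:Sybil, camera:Sybil, map:Rupert
Event 3 (give key: Sybil -> Ivan). State: key:Ivan, camera:Sybil, map:Rupert
Event 4 (give map: Rupert -> Ivan). State: key:Ivan, camera:Sybil, map:Ivan
Event 5 (give map: Ivan -> Rupert). State: key:Ivan, camera:Sybil, map:Rupert
Event 6 (give camera: Sybil -> Rupert). State: key:Ivan, camera:Rupert, map:Rupert
Event 7 (give map: Rupert -> Dave). State: key:Ivan, camera:Rupert, map:Dave
Event 8 (swap key<->camera: now key:Rupert, camera:Ivan). State: key:Rupert, camera:Ivan, map:Dave
Event 9 (give key: Rupert -> Dave). State: key:Dave, camera:Ivan, map:Dave
Event 10 (give map: Dave -> Rupert). State: key:Dave, camera:Ivan, map:Rupert
Event 11 (swap key<->map: now key:Rupert, map:Dave). State: key:Rupert, camera:Ivan, map:Dave

Final state: key:Rupert, camera:Ivan, map:Dave
The key is held by Rupert.

Answer: Rupert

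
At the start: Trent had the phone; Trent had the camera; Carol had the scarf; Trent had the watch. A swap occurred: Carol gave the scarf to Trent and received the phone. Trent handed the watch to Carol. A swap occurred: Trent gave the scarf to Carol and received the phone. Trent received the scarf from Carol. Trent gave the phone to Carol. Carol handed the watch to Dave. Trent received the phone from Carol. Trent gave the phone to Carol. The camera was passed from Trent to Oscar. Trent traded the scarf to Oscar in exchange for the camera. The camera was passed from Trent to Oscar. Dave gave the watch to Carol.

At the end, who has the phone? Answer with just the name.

Answer: Carol

Derivation:
Tracking all object holders:
Start: phone:Trent, camera:Trent, scarf:Carol, watch:Trent
Event 1 (swap scarf<->phone: now scarf:Trent, phone:Carol). State: phone:Carol, camera:Trent, scarf:Trent, watch:Trent
Event 2 (give watch: Trent -> Carol). State: phone:Carol, camera:Trent, scarf:Trent, watch:Carol
Event 3 (swap scarf<->phone: now scarf:Carol, phone:Trent). State: phone:Trent, camera:Trent, scarf:Carol, watch:Carol
Event 4 (give scarf: Carol -> Trent). State: phone:Trent, camera:Trent, scarf:Trent, watch:Carol
Event 5 (give phone: Trent -> Carol). State: phone:Carol, camera:Trent, scarf:Trent, watch:Carol
Event 6 (give watch: Carol -> Dave). State: phone:Carol, camera:Trent, scarf:Trent, watch:Dave
Event 7 (give phone: Carol -> Trent). State: phone:Trent, camera:Trent, scarf:Trent, watch:Dave
Event 8 (give phone: Trent -> Carol). State: phone:Carol, camera:Trent, scarf:Trent, watch:Dave
Event 9 (give camera: Trent -> Oscar). State: phone:Carol, camera:Oscar, scarf:Trent, watch:Dave
Event 10 (swap scarf<->camera: now scarf:Oscar, camera:Trent). State: phone:Carol, camera:Trent, scarf:Oscar, watch:Dave
Event 11 (give camera: Trent -> Oscar). State: phone:Carol, camera:Oscar, scarf:Oscar, watch:Dave
Event 12 (give watch: Dave -> Carol). State: phone:Carol, camera:Oscar, scarf:Oscar, watch:Carol

Final state: phone:Carol, camera:Oscar, scarf:Oscar, watch:Carol
The phone is held by Carol.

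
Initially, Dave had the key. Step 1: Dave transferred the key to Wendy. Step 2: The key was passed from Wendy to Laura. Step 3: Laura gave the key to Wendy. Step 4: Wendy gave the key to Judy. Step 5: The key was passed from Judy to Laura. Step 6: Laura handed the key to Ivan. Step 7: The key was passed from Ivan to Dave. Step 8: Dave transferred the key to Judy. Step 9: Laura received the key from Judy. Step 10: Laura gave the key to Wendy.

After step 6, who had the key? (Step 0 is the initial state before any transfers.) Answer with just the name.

Answer: Ivan

Derivation:
Tracking the key holder through step 6:
After step 0 (start): Dave
After step 1: Wendy
After step 2: Laura
After step 3: Wendy
After step 4: Judy
After step 5: Laura
After step 6: Ivan

At step 6, the holder is Ivan.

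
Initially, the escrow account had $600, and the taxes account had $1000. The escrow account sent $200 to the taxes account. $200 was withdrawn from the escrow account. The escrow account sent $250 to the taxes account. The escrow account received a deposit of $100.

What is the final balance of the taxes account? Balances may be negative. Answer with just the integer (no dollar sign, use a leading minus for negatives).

Tracking account balances step by step:
Start: escrow=600, taxes=1000
Event 1 (transfer 200 escrow -> taxes): escrow: 600 - 200 = 400, taxes: 1000 + 200 = 1200. Balances: escrow=400, taxes=1200
Event 2 (withdraw 200 from escrow): escrow: 400 - 200 = 200. Balances: escrow=200, taxes=1200
Event 3 (transfer 250 escrow -> taxes): escrow: 200 - 250 = -50, taxes: 1200 + 250 = 1450. Balances: escrow=-50, taxes=1450
Event 4 (deposit 100 to escrow): escrow: -50 + 100 = 50. Balances: escrow=50, taxes=1450

Final balance of taxes: 1450

Answer: 1450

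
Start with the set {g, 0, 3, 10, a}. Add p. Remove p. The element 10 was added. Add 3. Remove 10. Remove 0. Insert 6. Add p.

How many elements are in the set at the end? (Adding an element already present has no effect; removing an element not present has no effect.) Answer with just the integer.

Tracking the set through each operation:
Start: {0, 10, 3, a, g}
Event 1 (add p): added. Set: {0, 10, 3, a, g, p}
Event 2 (remove p): removed. Set: {0, 10, 3, a, g}
Event 3 (add 10): already present, no change. Set: {0, 10, 3, a, g}
Event 4 (add 3): already present, no change. Set: {0, 10, 3, a, g}
Event 5 (remove 10): removed. Set: {0, 3, a, g}
Event 6 (remove 0): removed. Set: {3, a, g}
Event 7 (add 6): added. Set: {3, 6, a, g}
Event 8 (add p): added. Set: {3, 6, a, g, p}

Final set: {3, 6, a, g, p} (size 5)

Answer: 5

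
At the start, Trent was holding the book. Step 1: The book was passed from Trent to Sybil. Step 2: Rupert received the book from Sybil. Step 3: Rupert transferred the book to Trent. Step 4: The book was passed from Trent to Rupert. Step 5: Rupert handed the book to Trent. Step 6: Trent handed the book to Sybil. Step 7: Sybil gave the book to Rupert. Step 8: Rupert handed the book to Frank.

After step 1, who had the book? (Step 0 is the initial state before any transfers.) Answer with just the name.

Answer: Sybil

Derivation:
Tracking the book holder through step 1:
After step 0 (start): Trent
After step 1: Sybil

At step 1, the holder is Sybil.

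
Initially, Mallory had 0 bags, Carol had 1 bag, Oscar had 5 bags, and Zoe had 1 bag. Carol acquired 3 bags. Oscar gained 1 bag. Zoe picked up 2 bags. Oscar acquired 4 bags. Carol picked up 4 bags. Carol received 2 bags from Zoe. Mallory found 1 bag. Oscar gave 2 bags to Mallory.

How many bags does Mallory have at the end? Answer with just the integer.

Tracking counts step by step:
Start: Mallory=0, Carol=1, Oscar=5, Zoe=1
Event 1 (Carol +3): Carol: 1 -> 4. State: Mallory=0, Carol=4, Oscar=5, Zoe=1
Event 2 (Oscar +1): Oscar: 5 -> 6. State: Mallory=0, Carol=4, Oscar=6, Zoe=1
Event 3 (Zoe +2): Zoe: 1 -> 3. State: Mallory=0, Carol=4, Oscar=6, Zoe=3
Event 4 (Oscar +4): Oscar: 6 -> 10. State: Mallory=0, Carol=4, Oscar=10, Zoe=3
Event 5 (Carol +4): Carol: 4 -> 8. State: Mallory=0, Carol=8, Oscar=10, Zoe=3
Event 6 (Zoe -> Carol, 2): Zoe: 3 -> 1, Carol: 8 -> 10. State: Mallory=0, Carol=10, Oscar=10, Zoe=1
Event 7 (Mallory +1): Mallory: 0 -> 1. State: Mallory=1, Carol=10, Oscar=10, Zoe=1
Event 8 (Oscar -> Mallory, 2): Oscar: 10 -> 8, Mallory: 1 -> 3. State: Mallory=3, Carol=10, Oscar=8, Zoe=1

Mallory's final count: 3

Answer: 3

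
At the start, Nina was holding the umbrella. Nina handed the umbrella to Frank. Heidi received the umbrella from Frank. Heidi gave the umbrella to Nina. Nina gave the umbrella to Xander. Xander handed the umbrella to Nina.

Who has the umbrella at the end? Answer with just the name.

Tracking the umbrella through each event:
Start: Nina has the umbrella.
After event 1: Frank has the umbrella.
After event 2: Heidi has the umbrella.
After event 3: Nina has the umbrella.
After event 4: Xander has the umbrella.
After event 5: Nina has the umbrella.

Answer: Nina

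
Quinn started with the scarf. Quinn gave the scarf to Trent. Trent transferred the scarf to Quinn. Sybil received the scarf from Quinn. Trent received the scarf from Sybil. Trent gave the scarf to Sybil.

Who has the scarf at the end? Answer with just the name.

Answer: Sybil

Derivation:
Tracking the scarf through each event:
Start: Quinn has the scarf.
After event 1: Trent has the scarf.
After event 2: Quinn has the scarf.
After event 3: Sybil has the scarf.
After event 4: Trent has the scarf.
After event 5: Sybil has the scarf.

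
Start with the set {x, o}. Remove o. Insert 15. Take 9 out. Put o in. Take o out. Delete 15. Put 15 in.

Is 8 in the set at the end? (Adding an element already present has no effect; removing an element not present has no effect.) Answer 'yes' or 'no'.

Answer: no

Derivation:
Tracking the set through each operation:
Start: {o, x}
Event 1 (remove o): removed. Set: {x}
Event 2 (add 15): added. Set: {15, x}
Event 3 (remove 9): not present, no change. Set: {15, x}
Event 4 (add o): added. Set: {15, o, x}
Event 5 (remove o): removed. Set: {15, x}
Event 6 (remove 15): removed. Set: {x}
Event 7 (add 15): added. Set: {15, x}

Final set: {15, x} (size 2)
8 is NOT in the final set.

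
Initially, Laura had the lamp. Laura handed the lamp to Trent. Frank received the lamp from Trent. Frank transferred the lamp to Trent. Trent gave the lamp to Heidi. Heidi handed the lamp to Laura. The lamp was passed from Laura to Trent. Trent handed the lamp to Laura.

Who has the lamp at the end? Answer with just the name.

Tracking the lamp through each event:
Start: Laura has the lamp.
After event 1: Trent has the lamp.
After event 2: Frank has the lamp.
After event 3: Trent has the lamp.
After event 4: Heidi has the lamp.
After event 5: Laura has the lamp.
After event 6: Trent has the lamp.
After event 7: Laura has the lamp.

Answer: Laura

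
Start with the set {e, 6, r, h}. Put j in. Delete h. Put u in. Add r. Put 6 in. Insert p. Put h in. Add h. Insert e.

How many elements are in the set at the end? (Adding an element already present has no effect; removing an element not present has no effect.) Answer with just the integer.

Answer: 7

Derivation:
Tracking the set through each operation:
Start: {6, e, h, r}
Event 1 (add j): added. Set: {6, e, h, j, r}
Event 2 (remove h): removed. Set: {6, e, j, r}
Event 3 (add u): added. Set: {6, e, j, r, u}
Event 4 (add r): already present, no change. Set: {6, e, j, r, u}
Event 5 (add 6): already present, no change. Set: {6, e, j, r, u}
Event 6 (add p): added. Set: {6, e, j, p, r, u}
Event 7 (add h): added. Set: {6, e, h, j, p, r, u}
Event 8 (add h): already present, no change. Set: {6, e, h, j, p, r, u}
Event 9 (add e): already present, no change. Set: {6, e, h, j, p, r, u}

Final set: {6, e, h, j, p, r, u} (size 7)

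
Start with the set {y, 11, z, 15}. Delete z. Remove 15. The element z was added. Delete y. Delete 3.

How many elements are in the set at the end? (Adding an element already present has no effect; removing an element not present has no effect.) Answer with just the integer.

Tracking the set through each operation:
Start: {11, 15, y, z}
Event 1 (remove z): removed. Set: {11, 15, y}
Event 2 (remove 15): removed. Set: {11, y}
Event 3 (add z): added. Set: {11, y, z}
Event 4 (remove y): removed. Set: {11, z}
Event 5 (remove 3): not present, no change. Set: {11, z}

Final set: {11, z} (size 2)

Answer: 2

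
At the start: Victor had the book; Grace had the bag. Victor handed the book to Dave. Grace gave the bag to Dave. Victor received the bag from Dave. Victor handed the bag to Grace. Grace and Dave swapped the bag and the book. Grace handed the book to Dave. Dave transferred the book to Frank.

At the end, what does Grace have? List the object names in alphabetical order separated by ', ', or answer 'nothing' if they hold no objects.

Tracking all object holders:
Start: book:Victor, bag:Grace
Event 1 (give book: Victor -> Dave). State: book:Dave, bag:Grace
Event 2 (give bag: Grace -> Dave). State: book:Dave, bag:Dave
Event 3 (give bag: Dave -> Victor). State: book:Dave, bag:Victor
Event 4 (give bag: Victor -> Grace). State: book:Dave, bag:Grace
Event 5 (swap bag<->book: now bag:Dave, book:Grace). State: book:Grace, bag:Dave
Event 6 (give book: Grace -> Dave). State: book:Dave, bag:Dave
Event 7 (give book: Dave -> Frank). State: book:Frank, bag:Dave

Final state: book:Frank, bag:Dave
Grace holds: (nothing).

Answer: nothing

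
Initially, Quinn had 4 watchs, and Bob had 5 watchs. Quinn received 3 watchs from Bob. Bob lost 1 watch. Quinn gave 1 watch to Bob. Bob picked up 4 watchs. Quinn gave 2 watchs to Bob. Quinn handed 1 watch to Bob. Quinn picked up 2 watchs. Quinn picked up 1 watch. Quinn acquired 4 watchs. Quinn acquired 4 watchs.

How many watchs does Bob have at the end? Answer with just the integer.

Tracking counts step by step:
Start: Quinn=4, Bob=5
Event 1 (Bob -> Quinn, 3): Bob: 5 -> 2, Quinn: 4 -> 7. State: Quinn=7, Bob=2
Event 2 (Bob -1): Bob: 2 -> 1. State: Quinn=7, Bob=1
Event 3 (Quinn -> Bob, 1): Quinn: 7 -> 6, Bob: 1 -> 2. State: Quinn=6, Bob=2
Event 4 (Bob +4): Bob: 2 -> 6. State: Quinn=6, Bob=6
Event 5 (Quinn -> Bob, 2): Quinn: 6 -> 4, Bob: 6 -> 8. State: Quinn=4, Bob=8
Event 6 (Quinn -> Bob, 1): Quinn: 4 -> 3, Bob: 8 -> 9. State: Quinn=3, Bob=9
Event 7 (Quinn +2): Quinn: 3 -> 5. State: Quinn=5, Bob=9
Event 8 (Quinn +1): Quinn: 5 -> 6. State: Quinn=6, Bob=9
Event 9 (Quinn +4): Quinn: 6 -> 10. State: Quinn=10, Bob=9
Event 10 (Quinn +4): Quinn: 10 -> 14. State: Quinn=14, Bob=9

Bob's final count: 9

Answer: 9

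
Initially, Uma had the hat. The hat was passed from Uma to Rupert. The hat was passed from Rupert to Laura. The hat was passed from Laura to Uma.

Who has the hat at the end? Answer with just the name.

Tracking the hat through each event:
Start: Uma has the hat.
After event 1: Rupert has the hat.
After event 2: Laura has the hat.
After event 3: Uma has the hat.

Answer: Uma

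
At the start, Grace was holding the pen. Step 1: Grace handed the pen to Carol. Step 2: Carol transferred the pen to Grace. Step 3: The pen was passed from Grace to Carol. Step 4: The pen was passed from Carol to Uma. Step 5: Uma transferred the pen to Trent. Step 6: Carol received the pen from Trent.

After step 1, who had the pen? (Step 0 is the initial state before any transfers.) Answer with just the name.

Tracking the pen holder through step 1:
After step 0 (start): Grace
After step 1: Carol

At step 1, the holder is Carol.

Answer: Carol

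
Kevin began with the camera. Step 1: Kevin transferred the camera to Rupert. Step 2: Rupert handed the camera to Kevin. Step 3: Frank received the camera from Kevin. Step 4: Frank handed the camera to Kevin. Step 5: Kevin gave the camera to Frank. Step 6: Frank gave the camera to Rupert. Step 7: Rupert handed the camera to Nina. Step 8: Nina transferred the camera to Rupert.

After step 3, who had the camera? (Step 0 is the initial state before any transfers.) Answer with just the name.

Answer: Frank

Derivation:
Tracking the camera holder through step 3:
After step 0 (start): Kevin
After step 1: Rupert
After step 2: Kevin
After step 3: Frank

At step 3, the holder is Frank.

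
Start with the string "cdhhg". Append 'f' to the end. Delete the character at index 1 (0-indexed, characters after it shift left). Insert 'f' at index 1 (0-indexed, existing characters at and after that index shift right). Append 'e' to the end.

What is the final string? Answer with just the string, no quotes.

Answer: cfhhgfe

Derivation:
Applying each edit step by step:
Start: "cdhhg"
Op 1 (append 'f'): "cdhhg" -> "cdhhgf"
Op 2 (delete idx 1 = 'd'): "cdhhgf" -> "chhgf"
Op 3 (insert 'f' at idx 1): "chhgf" -> "cfhhgf"
Op 4 (append 'e'): "cfhhgf" -> "cfhhgfe"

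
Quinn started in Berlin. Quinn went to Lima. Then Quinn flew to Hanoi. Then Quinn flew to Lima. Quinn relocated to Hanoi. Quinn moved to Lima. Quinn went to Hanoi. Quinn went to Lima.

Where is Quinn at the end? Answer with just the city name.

Tracking Quinn's location:
Start: Quinn is in Berlin.
After move 1: Berlin -> Lima. Quinn is in Lima.
After move 2: Lima -> Hanoi. Quinn is in Hanoi.
After move 3: Hanoi -> Lima. Quinn is in Lima.
After move 4: Lima -> Hanoi. Quinn is in Hanoi.
After move 5: Hanoi -> Lima. Quinn is in Lima.
After move 6: Lima -> Hanoi. Quinn is in Hanoi.
After move 7: Hanoi -> Lima. Quinn is in Lima.

Answer: Lima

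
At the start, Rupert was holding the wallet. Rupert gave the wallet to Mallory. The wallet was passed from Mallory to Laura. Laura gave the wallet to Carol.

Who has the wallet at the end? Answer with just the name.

Tracking the wallet through each event:
Start: Rupert has the wallet.
After event 1: Mallory has the wallet.
After event 2: Laura has the wallet.
After event 3: Carol has the wallet.

Answer: Carol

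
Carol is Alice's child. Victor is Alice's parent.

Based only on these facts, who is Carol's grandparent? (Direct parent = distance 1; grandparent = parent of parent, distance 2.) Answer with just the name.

Reconstructing the parent chain from the given facts:
  Victor -> Alice -> Carol
(each arrow means 'parent of the next')
Positions in the chain (0 = top):
  position of Victor: 0
  position of Alice: 1
  position of Carol: 2

Carol is at position 2; the grandparent is 2 steps up the chain, i.e. position 0: Victor.

Answer: Victor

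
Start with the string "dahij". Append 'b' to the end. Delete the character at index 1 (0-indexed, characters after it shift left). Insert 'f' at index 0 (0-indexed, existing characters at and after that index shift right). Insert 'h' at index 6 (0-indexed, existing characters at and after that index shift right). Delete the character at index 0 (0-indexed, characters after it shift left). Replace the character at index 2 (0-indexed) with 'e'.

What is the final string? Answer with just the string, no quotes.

Applying each edit step by step:
Start: "dahij"
Op 1 (append 'b'): "dahij" -> "dahijb"
Op 2 (delete idx 1 = 'a'): "dahijb" -> "dhijb"
Op 3 (insert 'f' at idx 0): "dhijb" -> "fdhijb"
Op 4 (insert 'h' at idx 6): "fdhijb" -> "fdhijbh"
Op 5 (delete idx 0 = 'f'): "fdhijbh" -> "dhijbh"
Op 6 (replace idx 2: 'i' -> 'e'): "dhijbh" -> "dhejbh"

Answer: dhejbh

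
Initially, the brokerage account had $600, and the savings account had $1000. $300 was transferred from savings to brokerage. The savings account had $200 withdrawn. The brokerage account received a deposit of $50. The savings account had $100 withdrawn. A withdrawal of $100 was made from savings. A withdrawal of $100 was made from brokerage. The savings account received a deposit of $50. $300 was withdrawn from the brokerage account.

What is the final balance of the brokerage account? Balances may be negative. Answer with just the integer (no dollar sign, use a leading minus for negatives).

Answer: 550

Derivation:
Tracking account balances step by step:
Start: brokerage=600, savings=1000
Event 1 (transfer 300 savings -> brokerage): savings: 1000 - 300 = 700, brokerage: 600 + 300 = 900. Balances: brokerage=900, savings=700
Event 2 (withdraw 200 from savings): savings: 700 - 200 = 500. Balances: brokerage=900, savings=500
Event 3 (deposit 50 to brokerage): brokerage: 900 + 50 = 950. Balances: brokerage=950, savings=500
Event 4 (withdraw 100 from savings): savings: 500 - 100 = 400. Balances: brokerage=950, savings=400
Event 5 (withdraw 100 from savings): savings: 400 - 100 = 300. Balances: brokerage=950, savings=300
Event 6 (withdraw 100 from brokerage): brokerage: 950 - 100 = 850. Balances: brokerage=850, savings=300
Event 7 (deposit 50 to savings): savings: 300 + 50 = 350. Balances: brokerage=850, savings=350
Event 8 (withdraw 300 from brokerage): brokerage: 850 - 300 = 550. Balances: brokerage=550, savings=350

Final balance of brokerage: 550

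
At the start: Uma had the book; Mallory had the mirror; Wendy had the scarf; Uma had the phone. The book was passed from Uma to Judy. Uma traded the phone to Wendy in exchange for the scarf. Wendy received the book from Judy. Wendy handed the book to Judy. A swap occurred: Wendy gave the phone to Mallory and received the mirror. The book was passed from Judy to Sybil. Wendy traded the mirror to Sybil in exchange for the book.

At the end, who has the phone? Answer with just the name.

Answer: Mallory

Derivation:
Tracking all object holders:
Start: book:Uma, mirror:Mallory, scarf:Wendy, phone:Uma
Event 1 (give book: Uma -> Judy). State: book:Judy, mirror:Mallory, scarf:Wendy, phone:Uma
Event 2 (swap phone<->scarf: now phone:Wendy, scarf:Uma). State: book:Judy, mirror:Mallory, scarf:Uma, phone:Wendy
Event 3 (give book: Judy -> Wendy). State: book:Wendy, mirror:Mallory, scarf:Uma, phone:Wendy
Event 4 (give book: Wendy -> Judy). State: book:Judy, mirror:Mallory, scarf:Uma, phone:Wendy
Event 5 (swap phone<->mirror: now phone:Mallory, mirror:Wendy). State: book:Judy, mirror:Wendy, scarf:Uma, phone:Mallory
Event 6 (give book: Judy -> Sybil). State: book:Sybil, mirror:Wendy, scarf:Uma, phone:Mallory
Event 7 (swap mirror<->book: now mirror:Sybil, book:Wendy). State: book:Wendy, mirror:Sybil, scarf:Uma, phone:Mallory

Final state: book:Wendy, mirror:Sybil, scarf:Uma, phone:Mallory
The phone is held by Mallory.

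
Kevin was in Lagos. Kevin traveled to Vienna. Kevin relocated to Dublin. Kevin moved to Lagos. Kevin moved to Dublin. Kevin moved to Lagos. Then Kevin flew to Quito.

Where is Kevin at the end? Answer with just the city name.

Answer: Quito

Derivation:
Tracking Kevin's location:
Start: Kevin is in Lagos.
After move 1: Lagos -> Vienna. Kevin is in Vienna.
After move 2: Vienna -> Dublin. Kevin is in Dublin.
After move 3: Dublin -> Lagos. Kevin is in Lagos.
After move 4: Lagos -> Dublin. Kevin is in Dublin.
After move 5: Dublin -> Lagos. Kevin is in Lagos.
After move 6: Lagos -> Quito. Kevin is in Quito.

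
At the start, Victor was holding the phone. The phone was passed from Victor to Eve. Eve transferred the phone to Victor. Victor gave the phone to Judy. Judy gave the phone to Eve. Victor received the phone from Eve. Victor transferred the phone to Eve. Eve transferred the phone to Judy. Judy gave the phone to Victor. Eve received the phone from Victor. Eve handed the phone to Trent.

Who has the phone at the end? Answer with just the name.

Answer: Trent

Derivation:
Tracking the phone through each event:
Start: Victor has the phone.
After event 1: Eve has the phone.
After event 2: Victor has the phone.
After event 3: Judy has the phone.
After event 4: Eve has the phone.
After event 5: Victor has the phone.
After event 6: Eve has the phone.
After event 7: Judy has the phone.
After event 8: Victor has the phone.
After event 9: Eve has the phone.
After event 10: Trent has the phone.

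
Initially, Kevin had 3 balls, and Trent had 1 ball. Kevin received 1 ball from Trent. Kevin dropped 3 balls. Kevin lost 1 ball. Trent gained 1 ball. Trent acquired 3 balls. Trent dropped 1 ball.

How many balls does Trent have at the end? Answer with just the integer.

Tracking counts step by step:
Start: Kevin=3, Trent=1
Event 1 (Trent -> Kevin, 1): Trent: 1 -> 0, Kevin: 3 -> 4. State: Kevin=4, Trent=0
Event 2 (Kevin -3): Kevin: 4 -> 1. State: Kevin=1, Trent=0
Event 3 (Kevin -1): Kevin: 1 -> 0. State: Kevin=0, Trent=0
Event 4 (Trent +1): Trent: 0 -> 1. State: Kevin=0, Trent=1
Event 5 (Trent +3): Trent: 1 -> 4. State: Kevin=0, Trent=4
Event 6 (Trent -1): Trent: 4 -> 3. State: Kevin=0, Trent=3

Trent's final count: 3

Answer: 3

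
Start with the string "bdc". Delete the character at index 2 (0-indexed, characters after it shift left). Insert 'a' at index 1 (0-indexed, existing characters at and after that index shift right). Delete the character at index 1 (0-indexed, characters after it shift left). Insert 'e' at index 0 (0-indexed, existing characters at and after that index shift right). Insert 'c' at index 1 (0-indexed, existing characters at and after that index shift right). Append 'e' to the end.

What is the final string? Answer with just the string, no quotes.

Applying each edit step by step:
Start: "bdc"
Op 1 (delete idx 2 = 'c'): "bdc" -> "bd"
Op 2 (insert 'a' at idx 1): "bd" -> "bad"
Op 3 (delete idx 1 = 'a'): "bad" -> "bd"
Op 4 (insert 'e' at idx 0): "bd" -> "ebd"
Op 5 (insert 'c' at idx 1): "ebd" -> "ecbd"
Op 6 (append 'e'): "ecbd" -> "ecbde"

Answer: ecbde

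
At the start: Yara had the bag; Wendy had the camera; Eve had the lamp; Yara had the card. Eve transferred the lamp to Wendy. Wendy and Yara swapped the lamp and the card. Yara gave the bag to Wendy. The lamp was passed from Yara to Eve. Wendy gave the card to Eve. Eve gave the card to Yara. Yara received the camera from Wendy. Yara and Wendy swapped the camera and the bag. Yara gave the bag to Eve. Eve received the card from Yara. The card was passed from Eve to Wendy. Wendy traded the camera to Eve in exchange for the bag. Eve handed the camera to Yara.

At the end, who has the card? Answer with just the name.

Answer: Wendy

Derivation:
Tracking all object holders:
Start: bag:Yara, camera:Wendy, lamp:Eve, card:Yara
Event 1 (give lamp: Eve -> Wendy). State: bag:Yara, camera:Wendy, lamp:Wendy, card:Yara
Event 2 (swap lamp<->card: now lamp:Yara, card:Wendy). State: bag:Yara, camera:Wendy, lamp:Yara, card:Wendy
Event 3 (give bag: Yara -> Wendy). State: bag:Wendy, camera:Wendy, lamp:Yara, card:Wendy
Event 4 (give lamp: Yara -> Eve). State: bag:Wendy, camera:Wendy, lamp:Eve, card:Wendy
Event 5 (give card: Wendy -> Eve). State: bag:Wendy, camera:Wendy, lamp:Eve, card:Eve
Event 6 (give card: Eve -> Yara). State: bag:Wendy, camera:Wendy, lamp:Eve, card:Yara
Event 7 (give camera: Wendy -> Yara). State: bag:Wendy, camera:Yara, lamp:Eve, card:Yara
Event 8 (swap camera<->bag: now camera:Wendy, bag:Yara). State: bag:Yara, camera:Wendy, lamp:Eve, card:Yara
Event 9 (give bag: Yara -> Eve). State: bag:Eve, camera:Wendy, lamp:Eve, card:Yara
Event 10 (give card: Yara -> Eve). State: bag:Eve, camera:Wendy, lamp:Eve, card:Eve
Event 11 (give card: Eve -> Wendy). State: bag:Eve, camera:Wendy, lamp:Eve, card:Wendy
Event 12 (swap camera<->bag: now camera:Eve, bag:Wendy). State: bag:Wendy, camera:Eve, lamp:Eve, card:Wendy
Event 13 (give camera: Eve -> Yara). State: bag:Wendy, camera:Yara, lamp:Eve, card:Wendy

Final state: bag:Wendy, camera:Yara, lamp:Eve, card:Wendy
The card is held by Wendy.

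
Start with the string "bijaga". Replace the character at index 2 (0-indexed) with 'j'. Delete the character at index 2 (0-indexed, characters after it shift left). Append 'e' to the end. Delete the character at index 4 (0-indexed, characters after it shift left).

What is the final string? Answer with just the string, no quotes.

Answer: biage

Derivation:
Applying each edit step by step:
Start: "bijaga"
Op 1 (replace idx 2: 'j' -> 'j'): "bijaga" -> "bijaga"
Op 2 (delete idx 2 = 'j'): "bijaga" -> "biaga"
Op 3 (append 'e'): "biaga" -> "biagae"
Op 4 (delete idx 4 = 'a'): "biagae" -> "biage"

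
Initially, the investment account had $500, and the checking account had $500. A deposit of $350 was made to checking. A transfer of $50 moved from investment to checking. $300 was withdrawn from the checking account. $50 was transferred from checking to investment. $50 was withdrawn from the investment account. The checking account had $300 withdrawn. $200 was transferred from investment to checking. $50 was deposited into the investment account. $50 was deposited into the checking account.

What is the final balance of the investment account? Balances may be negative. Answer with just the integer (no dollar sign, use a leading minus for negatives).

Answer: 300

Derivation:
Tracking account balances step by step:
Start: investment=500, checking=500
Event 1 (deposit 350 to checking): checking: 500 + 350 = 850. Balances: investment=500, checking=850
Event 2 (transfer 50 investment -> checking): investment: 500 - 50 = 450, checking: 850 + 50 = 900. Balances: investment=450, checking=900
Event 3 (withdraw 300 from checking): checking: 900 - 300 = 600. Balances: investment=450, checking=600
Event 4 (transfer 50 checking -> investment): checking: 600 - 50 = 550, investment: 450 + 50 = 500. Balances: investment=500, checking=550
Event 5 (withdraw 50 from investment): investment: 500 - 50 = 450. Balances: investment=450, checking=550
Event 6 (withdraw 300 from checking): checking: 550 - 300 = 250. Balances: investment=450, checking=250
Event 7 (transfer 200 investment -> checking): investment: 450 - 200 = 250, checking: 250 + 200 = 450. Balances: investment=250, checking=450
Event 8 (deposit 50 to investment): investment: 250 + 50 = 300. Balances: investment=300, checking=450
Event 9 (deposit 50 to checking): checking: 450 + 50 = 500. Balances: investment=300, checking=500

Final balance of investment: 300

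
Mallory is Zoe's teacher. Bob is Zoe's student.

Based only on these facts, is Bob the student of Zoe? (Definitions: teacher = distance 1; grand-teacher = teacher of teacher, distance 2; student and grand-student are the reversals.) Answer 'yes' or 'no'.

Reconstructing the teacher chain from the given facts:
  Mallory -> Zoe -> Bob
(each arrow means 'teacher of the next')
Positions in the chain (0 = top):
  position of Mallory: 0
  position of Zoe: 1
  position of Bob: 2

Bob is at position 2, Zoe is at position 1; signed distance (j - i) = -1.
'student' requires j - i = -1. Actual distance is -1, so the relation HOLDS.

Answer: yes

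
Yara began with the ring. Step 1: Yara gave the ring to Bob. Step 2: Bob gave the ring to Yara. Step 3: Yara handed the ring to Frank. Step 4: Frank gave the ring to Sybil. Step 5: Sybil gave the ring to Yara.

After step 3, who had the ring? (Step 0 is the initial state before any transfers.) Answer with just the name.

Tracking the ring holder through step 3:
After step 0 (start): Yara
After step 1: Bob
After step 2: Yara
After step 3: Frank

At step 3, the holder is Frank.

Answer: Frank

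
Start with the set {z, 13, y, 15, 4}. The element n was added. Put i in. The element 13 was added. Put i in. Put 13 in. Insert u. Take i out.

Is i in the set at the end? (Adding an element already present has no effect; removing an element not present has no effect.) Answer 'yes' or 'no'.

Tracking the set through each operation:
Start: {13, 15, 4, y, z}
Event 1 (add n): added. Set: {13, 15, 4, n, y, z}
Event 2 (add i): added. Set: {13, 15, 4, i, n, y, z}
Event 3 (add 13): already present, no change. Set: {13, 15, 4, i, n, y, z}
Event 4 (add i): already present, no change. Set: {13, 15, 4, i, n, y, z}
Event 5 (add 13): already present, no change. Set: {13, 15, 4, i, n, y, z}
Event 6 (add u): added. Set: {13, 15, 4, i, n, u, y, z}
Event 7 (remove i): removed. Set: {13, 15, 4, n, u, y, z}

Final set: {13, 15, 4, n, u, y, z} (size 7)
i is NOT in the final set.

Answer: no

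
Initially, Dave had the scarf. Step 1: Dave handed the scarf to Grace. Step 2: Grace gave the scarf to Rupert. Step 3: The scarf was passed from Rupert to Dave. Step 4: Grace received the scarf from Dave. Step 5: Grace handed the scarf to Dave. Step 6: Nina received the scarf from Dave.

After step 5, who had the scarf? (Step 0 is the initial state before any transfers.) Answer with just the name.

Tracking the scarf holder through step 5:
After step 0 (start): Dave
After step 1: Grace
After step 2: Rupert
After step 3: Dave
After step 4: Grace
After step 5: Dave

At step 5, the holder is Dave.

Answer: Dave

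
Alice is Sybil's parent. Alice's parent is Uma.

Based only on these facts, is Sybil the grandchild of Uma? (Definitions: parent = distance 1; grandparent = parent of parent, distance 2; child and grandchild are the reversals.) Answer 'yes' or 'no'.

Answer: yes

Derivation:
Reconstructing the parent chain from the given facts:
  Uma -> Alice -> Sybil
(each arrow means 'parent of the next')
Positions in the chain (0 = top):
  position of Uma: 0
  position of Alice: 1
  position of Sybil: 2

Sybil is at position 2, Uma is at position 0; signed distance (j - i) = -2.
'grandchild' requires j - i = -2. Actual distance is -2, so the relation HOLDS.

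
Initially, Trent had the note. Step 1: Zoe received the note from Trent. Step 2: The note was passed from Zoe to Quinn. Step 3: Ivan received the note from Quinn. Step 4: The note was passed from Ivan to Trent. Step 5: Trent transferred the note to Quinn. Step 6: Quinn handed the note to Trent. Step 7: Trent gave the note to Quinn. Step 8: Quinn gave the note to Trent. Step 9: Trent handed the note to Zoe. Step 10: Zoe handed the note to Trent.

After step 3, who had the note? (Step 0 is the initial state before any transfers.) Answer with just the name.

Tracking the note holder through step 3:
After step 0 (start): Trent
After step 1: Zoe
After step 2: Quinn
After step 3: Ivan

At step 3, the holder is Ivan.

Answer: Ivan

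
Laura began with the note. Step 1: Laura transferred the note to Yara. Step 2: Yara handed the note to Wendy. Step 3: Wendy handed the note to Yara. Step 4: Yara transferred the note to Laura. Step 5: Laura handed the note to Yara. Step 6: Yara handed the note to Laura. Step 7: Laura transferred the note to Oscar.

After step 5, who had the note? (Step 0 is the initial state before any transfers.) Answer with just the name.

Tracking the note holder through step 5:
After step 0 (start): Laura
After step 1: Yara
After step 2: Wendy
After step 3: Yara
After step 4: Laura
After step 5: Yara

At step 5, the holder is Yara.

Answer: Yara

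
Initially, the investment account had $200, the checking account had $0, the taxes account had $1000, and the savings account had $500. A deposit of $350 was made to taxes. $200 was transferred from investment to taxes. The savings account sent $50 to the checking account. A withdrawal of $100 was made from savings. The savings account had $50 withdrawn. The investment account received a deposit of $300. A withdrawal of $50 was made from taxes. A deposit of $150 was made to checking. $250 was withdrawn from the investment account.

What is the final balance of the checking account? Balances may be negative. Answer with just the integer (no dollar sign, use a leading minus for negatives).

Answer: 200

Derivation:
Tracking account balances step by step:
Start: investment=200, checking=0, taxes=1000, savings=500
Event 1 (deposit 350 to taxes): taxes: 1000 + 350 = 1350. Balances: investment=200, checking=0, taxes=1350, savings=500
Event 2 (transfer 200 investment -> taxes): investment: 200 - 200 = 0, taxes: 1350 + 200 = 1550. Balances: investment=0, checking=0, taxes=1550, savings=500
Event 3 (transfer 50 savings -> checking): savings: 500 - 50 = 450, checking: 0 + 50 = 50. Balances: investment=0, checking=50, taxes=1550, savings=450
Event 4 (withdraw 100 from savings): savings: 450 - 100 = 350. Balances: investment=0, checking=50, taxes=1550, savings=350
Event 5 (withdraw 50 from savings): savings: 350 - 50 = 300. Balances: investment=0, checking=50, taxes=1550, savings=300
Event 6 (deposit 300 to investment): investment: 0 + 300 = 300. Balances: investment=300, checking=50, taxes=1550, savings=300
Event 7 (withdraw 50 from taxes): taxes: 1550 - 50 = 1500. Balances: investment=300, checking=50, taxes=1500, savings=300
Event 8 (deposit 150 to checking): checking: 50 + 150 = 200. Balances: investment=300, checking=200, taxes=1500, savings=300
Event 9 (withdraw 250 from investment): investment: 300 - 250 = 50. Balances: investment=50, checking=200, taxes=1500, savings=300

Final balance of checking: 200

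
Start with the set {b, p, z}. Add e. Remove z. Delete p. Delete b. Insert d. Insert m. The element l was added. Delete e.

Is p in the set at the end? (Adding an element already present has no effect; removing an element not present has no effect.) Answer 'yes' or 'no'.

Answer: no

Derivation:
Tracking the set through each operation:
Start: {b, p, z}
Event 1 (add e): added. Set: {b, e, p, z}
Event 2 (remove z): removed. Set: {b, e, p}
Event 3 (remove p): removed. Set: {b, e}
Event 4 (remove b): removed. Set: {e}
Event 5 (add d): added. Set: {d, e}
Event 6 (add m): added. Set: {d, e, m}
Event 7 (add l): added. Set: {d, e, l, m}
Event 8 (remove e): removed. Set: {d, l, m}

Final set: {d, l, m} (size 3)
p is NOT in the final set.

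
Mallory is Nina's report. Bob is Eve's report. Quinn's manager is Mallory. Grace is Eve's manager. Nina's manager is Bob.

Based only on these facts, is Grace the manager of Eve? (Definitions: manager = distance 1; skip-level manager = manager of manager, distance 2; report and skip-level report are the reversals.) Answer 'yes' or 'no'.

Reconstructing the manager chain from the given facts:
  Grace -> Eve -> Bob -> Nina -> Mallory -> Quinn
(each arrow means 'manager of the next')
Positions in the chain (0 = top):
  position of Grace: 0
  position of Eve: 1
  position of Bob: 2
  position of Nina: 3
  position of Mallory: 4
  position of Quinn: 5

Grace is at position 0, Eve is at position 1; signed distance (j - i) = 1.
'manager' requires j - i = 1. Actual distance is 1, so the relation HOLDS.

Answer: yes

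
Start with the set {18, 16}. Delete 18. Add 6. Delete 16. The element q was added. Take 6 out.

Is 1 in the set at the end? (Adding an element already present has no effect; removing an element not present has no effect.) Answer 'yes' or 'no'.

Tracking the set through each operation:
Start: {16, 18}
Event 1 (remove 18): removed. Set: {16}
Event 2 (add 6): added. Set: {16, 6}
Event 3 (remove 16): removed. Set: {6}
Event 4 (add q): added. Set: {6, q}
Event 5 (remove 6): removed. Set: {q}

Final set: {q} (size 1)
1 is NOT in the final set.

Answer: no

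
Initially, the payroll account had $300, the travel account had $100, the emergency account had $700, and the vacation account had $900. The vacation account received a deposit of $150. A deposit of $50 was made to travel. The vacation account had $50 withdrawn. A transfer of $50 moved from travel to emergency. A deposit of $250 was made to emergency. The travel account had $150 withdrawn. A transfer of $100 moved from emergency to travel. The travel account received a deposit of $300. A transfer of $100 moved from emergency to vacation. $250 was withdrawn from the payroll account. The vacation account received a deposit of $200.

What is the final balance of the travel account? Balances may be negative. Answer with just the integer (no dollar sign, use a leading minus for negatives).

Tracking account balances step by step:
Start: payroll=300, travel=100, emergency=700, vacation=900
Event 1 (deposit 150 to vacation): vacation: 900 + 150 = 1050. Balances: payroll=300, travel=100, emergency=700, vacation=1050
Event 2 (deposit 50 to travel): travel: 100 + 50 = 150. Balances: payroll=300, travel=150, emergency=700, vacation=1050
Event 3 (withdraw 50 from vacation): vacation: 1050 - 50 = 1000. Balances: payroll=300, travel=150, emergency=700, vacation=1000
Event 4 (transfer 50 travel -> emergency): travel: 150 - 50 = 100, emergency: 700 + 50 = 750. Balances: payroll=300, travel=100, emergency=750, vacation=1000
Event 5 (deposit 250 to emergency): emergency: 750 + 250 = 1000. Balances: payroll=300, travel=100, emergency=1000, vacation=1000
Event 6 (withdraw 150 from travel): travel: 100 - 150 = -50. Balances: payroll=300, travel=-50, emergency=1000, vacation=1000
Event 7 (transfer 100 emergency -> travel): emergency: 1000 - 100 = 900, travel: -50 + 100 = 50. Balances: payroll=300, travel=50, emergency=900, vacation=1000
Event 8 (deposit 300 to travel): travel: 50 + 300 = 350. Balances: payroll=300, travel=350, emergency=900, vacation=1000
Event 9 (transfer 100 emergency -> vacation): emergency: 900 - 100 = 800, vacation: 1000 + 100 = 1100. Balances: payroll=300, travel=350, emergency=800, vacation=1100
Event 10 (withdraw 250 from payroll): payroll: 300 - 250 = 50. Balances: payroll=50, travel=350, emergency=800, vacation=1100
Event 11 (deposit 200 to vacation): vacation: 1100 + 200 = 1300. Balances: payroll=50, travel=350, emergency=800, vacation=1300

Final balance of travel: 350

Answer: 350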